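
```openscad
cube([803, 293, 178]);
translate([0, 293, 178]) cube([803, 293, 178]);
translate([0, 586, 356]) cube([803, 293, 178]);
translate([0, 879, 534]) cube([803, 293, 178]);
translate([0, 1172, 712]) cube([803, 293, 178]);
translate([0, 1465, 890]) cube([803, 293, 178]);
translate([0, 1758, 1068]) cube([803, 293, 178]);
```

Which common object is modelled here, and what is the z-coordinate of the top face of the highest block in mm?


A staircase. The total rise is 1246 mm.

7 identical blocks, each offset up and back from the previous — a staircase. Each step is 178 mm tall and there are 7 of them, so the total rise is 7 × 178 = 1246 mm.


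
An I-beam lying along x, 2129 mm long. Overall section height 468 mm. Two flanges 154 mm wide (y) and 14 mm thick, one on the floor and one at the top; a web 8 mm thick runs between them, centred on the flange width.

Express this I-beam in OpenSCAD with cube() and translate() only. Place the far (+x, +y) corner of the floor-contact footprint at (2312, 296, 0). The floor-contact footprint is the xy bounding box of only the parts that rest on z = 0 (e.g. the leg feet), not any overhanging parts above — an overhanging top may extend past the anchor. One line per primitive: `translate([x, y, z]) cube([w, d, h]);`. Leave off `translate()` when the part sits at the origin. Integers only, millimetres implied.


translate([183, 142, 0]) cube([2129, 154, 14]);
translate([183, 215, 14]) cube([2129, 8, 440]);
translate([183, 142, 454]) cube([2129, 154, 14]);


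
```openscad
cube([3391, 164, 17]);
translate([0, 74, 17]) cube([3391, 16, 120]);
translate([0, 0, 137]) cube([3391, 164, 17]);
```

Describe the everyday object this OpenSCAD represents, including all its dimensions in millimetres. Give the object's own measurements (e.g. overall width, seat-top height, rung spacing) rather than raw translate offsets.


An I-beam lying along x, 3391 mm long. Overall section height 154 mm. Two flanges 164 mm wide (y) and 17 mm thick, one on the floor and one at the top; a web 16 mm thick runs between them, centred on the flange width.


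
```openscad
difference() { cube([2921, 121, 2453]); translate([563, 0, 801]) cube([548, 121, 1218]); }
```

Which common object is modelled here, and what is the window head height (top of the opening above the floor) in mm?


A wall with a window opening. The window head height is 2019 mm.

A wall with a rectangular opening subtracted — a window. Sill at z = 801, opening 1218 mm tall, so the head is at 801 + 1218 = 2019 mm.


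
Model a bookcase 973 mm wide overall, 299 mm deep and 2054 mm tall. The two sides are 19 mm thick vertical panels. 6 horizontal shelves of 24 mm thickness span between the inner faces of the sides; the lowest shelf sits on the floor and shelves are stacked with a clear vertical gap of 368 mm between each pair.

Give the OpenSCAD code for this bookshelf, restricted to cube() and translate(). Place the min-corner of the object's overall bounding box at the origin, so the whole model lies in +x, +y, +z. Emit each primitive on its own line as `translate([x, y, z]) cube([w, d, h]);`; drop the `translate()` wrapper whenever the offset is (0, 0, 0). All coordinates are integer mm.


cube([19, 299, 2054]);
translate([954, 0, 0]) cube([19, 299, 2054]);
translate([19, 0, 0]) cube([935, 299, 24]);
translate([19, 0, 392]) cube([935, 299, 24]);
translate([19, 0, 784]) cube([935, 299, 24]);
translate([19, 0, 1176]) cube([935, 299, 24]);
translate([19, 0, 1568]) cube([935, 299, 24]);
translate([19, 0, 1960]) cube([935, 299, 24]);


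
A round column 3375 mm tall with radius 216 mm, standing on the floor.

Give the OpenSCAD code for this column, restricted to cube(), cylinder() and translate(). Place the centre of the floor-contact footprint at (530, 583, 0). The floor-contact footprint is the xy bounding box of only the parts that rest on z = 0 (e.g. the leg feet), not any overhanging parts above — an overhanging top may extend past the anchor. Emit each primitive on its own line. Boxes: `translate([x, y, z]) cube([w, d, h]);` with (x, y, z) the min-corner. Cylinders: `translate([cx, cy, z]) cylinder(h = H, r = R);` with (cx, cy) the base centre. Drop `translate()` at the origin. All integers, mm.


translate([530, 583, 0]) cylinder(h = 3375, r = 216);


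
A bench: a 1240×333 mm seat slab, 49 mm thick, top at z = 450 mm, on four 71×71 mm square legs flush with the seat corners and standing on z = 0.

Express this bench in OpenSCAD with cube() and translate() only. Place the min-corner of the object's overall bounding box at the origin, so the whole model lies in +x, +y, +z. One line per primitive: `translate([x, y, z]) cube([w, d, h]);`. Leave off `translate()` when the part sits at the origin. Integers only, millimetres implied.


translate([0, 0, 401]) cube([1240, 333, 49]);
cube([71, 71, 401]);
translate([0, 262, 0]) cube([71, 71, 401]);
translate([1169, 0, 0]) cube([71, 71, 401]);
translate([1169, 262, 0]) cube([71, 71, 401]);


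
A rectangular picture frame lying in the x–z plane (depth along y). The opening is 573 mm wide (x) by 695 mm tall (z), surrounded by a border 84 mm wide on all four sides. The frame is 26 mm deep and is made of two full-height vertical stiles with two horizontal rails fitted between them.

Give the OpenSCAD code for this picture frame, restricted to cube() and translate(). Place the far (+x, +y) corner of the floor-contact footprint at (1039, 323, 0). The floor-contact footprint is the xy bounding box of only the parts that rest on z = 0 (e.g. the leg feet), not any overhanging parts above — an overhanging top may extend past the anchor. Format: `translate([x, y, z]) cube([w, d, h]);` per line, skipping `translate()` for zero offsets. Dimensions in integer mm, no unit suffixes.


translate([298, 297, 0]) cube([84, 26, 863]);
translate([955, 297, 0]) cube([84, 26, 863]);
translate([382, 297, 0]) cube([573, 26, 84]);
translate([382, 297, 779]) cube([573, 26, 84]);


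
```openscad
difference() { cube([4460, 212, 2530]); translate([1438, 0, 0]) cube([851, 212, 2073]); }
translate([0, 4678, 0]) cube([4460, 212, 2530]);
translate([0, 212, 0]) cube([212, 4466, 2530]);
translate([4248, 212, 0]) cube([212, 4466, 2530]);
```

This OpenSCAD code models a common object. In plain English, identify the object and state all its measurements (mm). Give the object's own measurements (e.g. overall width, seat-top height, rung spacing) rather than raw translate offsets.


A single room: four walls, each 2530 mm tall and 212 mm thick, enclosing an outside footprint 4460×4890 mm (x × y), no floor or roof. The front and back walls (−y and +y sides) run the full x-width; the side walls fit between their inner faces. A door opening 851 mm wide and 2073 mm tall is cut through the front wall from the floor up, its −x edge 1438 mm from the wall's −x end.


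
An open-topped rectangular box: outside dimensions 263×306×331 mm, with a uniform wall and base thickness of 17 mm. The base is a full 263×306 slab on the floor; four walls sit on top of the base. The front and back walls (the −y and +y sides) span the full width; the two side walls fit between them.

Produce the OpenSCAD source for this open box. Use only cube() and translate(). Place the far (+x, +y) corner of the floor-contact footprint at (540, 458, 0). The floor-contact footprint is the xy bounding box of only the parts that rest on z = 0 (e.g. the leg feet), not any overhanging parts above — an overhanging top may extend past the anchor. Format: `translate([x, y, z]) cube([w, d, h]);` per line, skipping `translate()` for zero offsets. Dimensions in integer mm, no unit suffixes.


translate([277, 152, 0]) cube([263, 306, 17]);
translate([277, 152, 17]) cube([263, 17, 314]);
translate([277, 441, 17]) cube([263, 17, 314]);
translate([277, 169, 17]) cube([17, 272, 314]);
translate([523, 169, 17]) cube([17, 272, 314]);


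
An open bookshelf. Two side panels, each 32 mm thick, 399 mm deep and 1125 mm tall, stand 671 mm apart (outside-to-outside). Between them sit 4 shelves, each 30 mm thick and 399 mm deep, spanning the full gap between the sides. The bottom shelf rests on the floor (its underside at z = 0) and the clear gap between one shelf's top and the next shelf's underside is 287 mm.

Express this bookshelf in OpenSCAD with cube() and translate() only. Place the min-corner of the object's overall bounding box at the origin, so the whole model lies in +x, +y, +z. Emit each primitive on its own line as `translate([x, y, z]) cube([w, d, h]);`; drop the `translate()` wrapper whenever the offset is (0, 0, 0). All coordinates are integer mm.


cube([32, 399, 1125]);
translate([639, 0, 0]) cube([32, 399, 1125]);
translate([32, 0, 0]) cube([607, 399, 30]);
translate([32, 0, 317]) cube([607, 399, 30]);
translate([32, 0, 634]) cube([607, 399, 30]);
translate([32, 0, 951]) cube([607, 399, 30]);


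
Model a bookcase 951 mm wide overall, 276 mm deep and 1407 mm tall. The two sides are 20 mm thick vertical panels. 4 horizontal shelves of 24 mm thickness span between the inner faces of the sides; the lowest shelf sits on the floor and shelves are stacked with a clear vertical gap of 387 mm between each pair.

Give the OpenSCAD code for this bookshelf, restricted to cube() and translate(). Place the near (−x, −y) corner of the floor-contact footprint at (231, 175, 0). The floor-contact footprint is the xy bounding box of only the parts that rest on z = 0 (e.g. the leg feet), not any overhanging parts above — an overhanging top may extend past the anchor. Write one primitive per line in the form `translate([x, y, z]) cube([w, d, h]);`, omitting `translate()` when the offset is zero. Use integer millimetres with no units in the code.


translate([231, 175, 0]) cube([20, 276, 1407]);
translate([1162, 175, 0]) cube([20, 276, 1407]);
translate([251, 175, 0]) cube([911, 276, 24]);
translate([251, 175, 411]) cube([911, 276, 24]);
translate([251, 175, 822]) cube([911, 276, 24]);
translate([251, 175, 1233]) cube([911, 276, 24]);


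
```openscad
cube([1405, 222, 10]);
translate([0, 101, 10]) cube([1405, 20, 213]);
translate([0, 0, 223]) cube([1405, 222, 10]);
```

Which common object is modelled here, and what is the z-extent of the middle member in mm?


An I-beam. The web height is 213 mm.

Two wide flanges with a thin centred web — an I-beam. Overall 233 mm minus two 10 mm flanges gives a web of 233 − 2·10 = 213 mm.


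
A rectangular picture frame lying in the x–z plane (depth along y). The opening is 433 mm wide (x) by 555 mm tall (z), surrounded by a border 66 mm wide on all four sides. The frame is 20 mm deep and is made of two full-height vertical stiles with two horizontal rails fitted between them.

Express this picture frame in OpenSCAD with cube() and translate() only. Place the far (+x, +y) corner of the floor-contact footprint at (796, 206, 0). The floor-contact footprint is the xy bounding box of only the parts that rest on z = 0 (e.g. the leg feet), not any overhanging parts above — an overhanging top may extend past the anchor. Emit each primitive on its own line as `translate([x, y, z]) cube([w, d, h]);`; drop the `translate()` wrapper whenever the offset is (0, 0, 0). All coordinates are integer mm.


translate([231, 186, 0]) cube([66, 20, 687]);
translate([730, 186, 0]) cube([66, 20, 687]);
translate([297, 186, 0]) cube([433, 20, 66]);
translate([297, 186, 621]) cube([433, 20, 66]);


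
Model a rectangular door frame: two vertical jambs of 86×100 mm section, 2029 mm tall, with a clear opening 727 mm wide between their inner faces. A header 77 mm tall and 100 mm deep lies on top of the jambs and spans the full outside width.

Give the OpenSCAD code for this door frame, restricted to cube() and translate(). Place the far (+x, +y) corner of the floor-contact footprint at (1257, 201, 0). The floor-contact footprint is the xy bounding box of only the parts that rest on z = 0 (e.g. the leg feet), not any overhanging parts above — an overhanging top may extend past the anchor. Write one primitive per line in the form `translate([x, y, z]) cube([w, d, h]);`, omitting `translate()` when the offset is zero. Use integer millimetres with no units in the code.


translate([358, 101, 0]) cube([86, 100, 2029]);
translate([1171, 101, 0]) cube([86, 100, 2029]);
translate([358, 101, 2029]) cube([899, 100, 77]);


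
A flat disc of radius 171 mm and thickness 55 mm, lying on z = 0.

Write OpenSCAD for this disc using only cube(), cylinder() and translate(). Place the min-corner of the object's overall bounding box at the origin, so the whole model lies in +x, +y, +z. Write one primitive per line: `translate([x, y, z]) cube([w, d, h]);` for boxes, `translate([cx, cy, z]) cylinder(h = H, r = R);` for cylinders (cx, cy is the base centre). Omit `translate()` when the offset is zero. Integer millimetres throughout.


translate([171, 171, 0]) cylinder(h = 55, r = 171);


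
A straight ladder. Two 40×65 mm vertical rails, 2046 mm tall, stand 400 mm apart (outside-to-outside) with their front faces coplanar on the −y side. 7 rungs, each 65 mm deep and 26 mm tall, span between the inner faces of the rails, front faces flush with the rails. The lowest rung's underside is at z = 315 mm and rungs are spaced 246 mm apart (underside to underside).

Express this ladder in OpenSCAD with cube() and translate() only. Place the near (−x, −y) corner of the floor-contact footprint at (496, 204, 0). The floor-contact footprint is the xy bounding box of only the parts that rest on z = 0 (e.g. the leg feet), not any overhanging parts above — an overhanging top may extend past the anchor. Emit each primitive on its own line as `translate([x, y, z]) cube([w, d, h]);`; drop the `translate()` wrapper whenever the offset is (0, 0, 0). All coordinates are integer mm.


// rung span = 400 - 2*40 = 320
// rung[k] z = 315 + k*246
translate([496, 204, 0]) cube([40, 65, 2046]);
translate([856, 204, 0]) cube([40, 65, 2046]);
translate([536, 204, 315]) cube([320, 65, 26]);
translate([536, 204, 561]) cube([320, 65, 26]);
translate([536, 204, 807]) cube([320, 65, 26]);
translate([536, 204, 1053]) cube([320, 65, 26]);
translate([536, 204, 1299]) cube([320, 65, 26]);
translate([536, 204, 1545]) cube([320, 65, 26]);
translate([536, 204, 1791]) cube([320, 65, 26]);


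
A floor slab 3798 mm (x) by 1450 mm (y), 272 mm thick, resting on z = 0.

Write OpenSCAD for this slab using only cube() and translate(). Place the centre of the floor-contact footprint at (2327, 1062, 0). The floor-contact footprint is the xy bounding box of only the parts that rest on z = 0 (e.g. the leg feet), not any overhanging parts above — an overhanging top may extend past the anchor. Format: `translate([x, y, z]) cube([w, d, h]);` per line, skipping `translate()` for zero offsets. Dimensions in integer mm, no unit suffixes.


translate([428, 337, 0]) cube([3798, 1450, 272]);


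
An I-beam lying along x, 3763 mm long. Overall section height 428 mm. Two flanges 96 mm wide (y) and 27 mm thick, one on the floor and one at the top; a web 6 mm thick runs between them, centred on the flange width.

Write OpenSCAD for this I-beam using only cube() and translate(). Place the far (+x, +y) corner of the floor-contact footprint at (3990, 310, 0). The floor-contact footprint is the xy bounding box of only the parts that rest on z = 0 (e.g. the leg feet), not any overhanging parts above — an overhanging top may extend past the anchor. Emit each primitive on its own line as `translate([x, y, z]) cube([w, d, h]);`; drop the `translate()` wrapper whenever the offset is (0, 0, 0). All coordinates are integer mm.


translate([227, 214, 0]) cube([3763, 96, 27]);
translate([227, 259, 27]) cube([3763, 6, 374]);
translate([227, 214, 401]) cube([3763, 96, 27]);


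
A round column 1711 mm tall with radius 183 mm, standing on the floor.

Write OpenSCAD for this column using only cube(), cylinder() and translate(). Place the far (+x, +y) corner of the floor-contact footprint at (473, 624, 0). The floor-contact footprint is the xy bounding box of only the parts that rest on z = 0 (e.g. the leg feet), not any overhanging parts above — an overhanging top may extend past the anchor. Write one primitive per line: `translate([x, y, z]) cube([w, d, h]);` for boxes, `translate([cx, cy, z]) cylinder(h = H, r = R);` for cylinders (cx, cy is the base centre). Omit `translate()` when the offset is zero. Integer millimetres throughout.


translate([290, 441, 0]) cylinder(h = 1711, r = 183);


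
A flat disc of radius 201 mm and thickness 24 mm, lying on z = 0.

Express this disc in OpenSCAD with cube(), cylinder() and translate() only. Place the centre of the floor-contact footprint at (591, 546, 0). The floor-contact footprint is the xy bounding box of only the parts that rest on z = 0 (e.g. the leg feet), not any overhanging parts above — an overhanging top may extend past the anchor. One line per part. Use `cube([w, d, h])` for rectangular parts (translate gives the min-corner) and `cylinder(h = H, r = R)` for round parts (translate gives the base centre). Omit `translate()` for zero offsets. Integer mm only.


translate([591, 546, 0]) cylinder(h = 24, r = 201);


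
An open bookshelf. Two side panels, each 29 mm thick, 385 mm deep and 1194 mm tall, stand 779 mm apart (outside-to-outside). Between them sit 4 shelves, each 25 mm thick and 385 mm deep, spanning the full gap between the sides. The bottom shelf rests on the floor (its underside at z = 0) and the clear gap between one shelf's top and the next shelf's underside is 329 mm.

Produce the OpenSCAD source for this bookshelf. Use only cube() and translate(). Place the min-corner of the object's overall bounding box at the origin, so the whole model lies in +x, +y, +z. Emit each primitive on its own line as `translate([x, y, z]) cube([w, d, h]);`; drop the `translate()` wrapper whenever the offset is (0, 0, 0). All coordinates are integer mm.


cube([29, 385, 1194]);
translate([750, 0, 0]) cube([29, 385, 1194]);
translate([29, 0, 0]) cube([721, 385, 25]);
translate([29, 0, 354]) cube([721, 385, 25]);
translate([29, 0, 708]) cube([721, 385, 25]);
translate([29, 0, 1062]) cube([721, 385, 25]);


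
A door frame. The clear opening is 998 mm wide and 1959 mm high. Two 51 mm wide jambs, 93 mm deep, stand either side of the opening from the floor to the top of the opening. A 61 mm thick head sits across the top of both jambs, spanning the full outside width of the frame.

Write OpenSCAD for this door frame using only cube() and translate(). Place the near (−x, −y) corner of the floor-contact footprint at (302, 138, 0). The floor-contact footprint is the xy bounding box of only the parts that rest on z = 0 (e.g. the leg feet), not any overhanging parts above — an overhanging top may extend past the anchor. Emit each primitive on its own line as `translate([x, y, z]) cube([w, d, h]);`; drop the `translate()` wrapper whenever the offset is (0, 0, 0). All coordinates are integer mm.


translate([302, 138, 0]) cube([51, 93, 1959]);
translate([1351, 138, 0]) cube([51, 93, 1959]);
translate([302, 138, 1959]) cube([1100, 93, 61]);


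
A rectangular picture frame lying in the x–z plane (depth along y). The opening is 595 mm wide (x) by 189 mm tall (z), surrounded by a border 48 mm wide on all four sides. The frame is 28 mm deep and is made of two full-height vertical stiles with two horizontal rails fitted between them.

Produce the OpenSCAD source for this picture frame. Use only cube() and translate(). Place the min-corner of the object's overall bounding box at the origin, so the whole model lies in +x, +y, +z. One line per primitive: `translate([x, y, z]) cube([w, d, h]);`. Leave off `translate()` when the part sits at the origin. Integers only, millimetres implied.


cube([48, 28, 285]);
translate([643, 0, 0]) cube([48, 28, 285]);
translate([48, 0, 0]) cube([595, 28, 48]);
translate([48, 0, 237]) cube([595, 28, 48]);


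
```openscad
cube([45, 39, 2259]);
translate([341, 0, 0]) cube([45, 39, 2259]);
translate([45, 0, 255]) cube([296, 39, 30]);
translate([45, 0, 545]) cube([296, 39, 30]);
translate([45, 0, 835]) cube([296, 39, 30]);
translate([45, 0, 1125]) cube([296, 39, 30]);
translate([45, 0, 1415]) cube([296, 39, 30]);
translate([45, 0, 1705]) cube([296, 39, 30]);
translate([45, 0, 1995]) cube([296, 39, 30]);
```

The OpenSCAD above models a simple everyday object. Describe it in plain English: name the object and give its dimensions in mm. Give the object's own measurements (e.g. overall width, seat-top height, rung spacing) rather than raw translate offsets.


A straight ladder. Two 45×39 mm vertical rails, 2259 mm tall, stand 386 mm apart (outside-to-outside) with their front faces coplanar on the −y side. 7 rungs, each 39 mm deep and 30 mm tall, span between the inner faces of the rails, front faces flush with the rails. The lowest rung's underside is at z = 255 mm and rungs are spaced 290 mm apart (underside to underside).


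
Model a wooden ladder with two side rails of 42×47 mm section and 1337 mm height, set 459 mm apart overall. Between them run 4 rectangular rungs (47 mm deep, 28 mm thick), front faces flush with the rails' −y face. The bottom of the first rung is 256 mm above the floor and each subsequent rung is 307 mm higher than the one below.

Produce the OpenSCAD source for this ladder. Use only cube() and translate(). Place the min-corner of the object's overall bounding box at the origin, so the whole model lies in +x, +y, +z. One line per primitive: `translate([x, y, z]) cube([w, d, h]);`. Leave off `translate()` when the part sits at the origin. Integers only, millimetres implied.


cube([42, 47, 1337]);
translate([417, 0, 0]) cube([42, 47, 1337]);
translate([42, 0, 256]) cube([375, 47, 28]);
translate([42, 0, 563]) cube([375, 47, 28]);
translate([42, 0, 870]) cube([375, 47, 28]);
translate([42, 0, 1177]) cube([375, 47, 28]);


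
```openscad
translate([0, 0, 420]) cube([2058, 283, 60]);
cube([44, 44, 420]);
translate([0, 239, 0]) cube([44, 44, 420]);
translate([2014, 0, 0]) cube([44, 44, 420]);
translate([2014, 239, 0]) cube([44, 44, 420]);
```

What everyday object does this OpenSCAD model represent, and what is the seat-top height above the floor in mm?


A bench. The seat-top height is 480 mm.

A long slab on four corner posts — a bench. The slab sits at z = 420 with thickness 60, so the top is 420 + 60 = 480 mm.


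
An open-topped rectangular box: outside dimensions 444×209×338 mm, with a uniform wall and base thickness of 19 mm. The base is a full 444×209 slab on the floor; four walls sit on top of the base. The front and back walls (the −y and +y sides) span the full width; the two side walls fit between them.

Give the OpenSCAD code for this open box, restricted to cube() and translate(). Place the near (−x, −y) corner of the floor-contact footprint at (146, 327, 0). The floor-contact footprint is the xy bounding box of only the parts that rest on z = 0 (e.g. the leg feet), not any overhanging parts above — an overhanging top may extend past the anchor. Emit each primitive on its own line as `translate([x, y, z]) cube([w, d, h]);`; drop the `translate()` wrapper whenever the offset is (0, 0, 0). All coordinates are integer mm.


translate([146, 327, 0]) cube([444, 209, 19]);
translate([146, 327, 19]) cube([444, 19, 319]);
translate([146, 517, 19]) cube([444, 19, 319]);
translate([146, 346, 19]) cube([19, 171, 319]);
translate([571, 346, 19]) cube([19, 171, 319]);


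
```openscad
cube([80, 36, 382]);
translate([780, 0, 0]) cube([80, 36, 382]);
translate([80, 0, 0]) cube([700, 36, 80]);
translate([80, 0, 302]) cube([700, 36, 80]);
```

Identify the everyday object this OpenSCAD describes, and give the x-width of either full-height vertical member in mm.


A picture frame. The border width is 80 mm.

Four thin pieces enclosing a rectangular opening — a picture frame. The two full-height stiles are 382 mm tall; the top rail sits at z = 302 and is 80 mm tall, so the border above the opening is 382 − 302 = 80 mm, matching the stile x-width.


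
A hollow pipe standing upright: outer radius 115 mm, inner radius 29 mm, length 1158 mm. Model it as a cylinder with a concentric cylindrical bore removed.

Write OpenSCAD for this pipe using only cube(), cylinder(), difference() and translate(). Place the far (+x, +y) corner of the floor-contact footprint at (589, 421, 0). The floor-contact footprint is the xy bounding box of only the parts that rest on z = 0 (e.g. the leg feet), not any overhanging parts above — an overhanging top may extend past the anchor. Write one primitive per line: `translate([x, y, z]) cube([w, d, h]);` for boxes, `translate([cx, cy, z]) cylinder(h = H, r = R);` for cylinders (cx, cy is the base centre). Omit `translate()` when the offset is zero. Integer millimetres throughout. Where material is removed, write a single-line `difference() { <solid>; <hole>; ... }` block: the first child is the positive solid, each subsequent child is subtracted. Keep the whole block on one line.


difference() { translate([474, 306, 0]) cylinder(h = 1158, r = 115); translate([474, 306, 0]) cylinder(h = 1158, r = 29); }


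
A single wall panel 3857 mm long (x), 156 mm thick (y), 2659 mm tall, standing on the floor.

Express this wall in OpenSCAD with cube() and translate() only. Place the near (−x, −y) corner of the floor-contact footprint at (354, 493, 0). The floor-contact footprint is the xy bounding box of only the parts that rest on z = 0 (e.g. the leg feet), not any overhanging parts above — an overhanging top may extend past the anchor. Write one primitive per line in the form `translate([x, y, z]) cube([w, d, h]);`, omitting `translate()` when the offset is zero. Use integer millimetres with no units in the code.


translate([354, 493, 0]) cube([3857, 156, 2659]);


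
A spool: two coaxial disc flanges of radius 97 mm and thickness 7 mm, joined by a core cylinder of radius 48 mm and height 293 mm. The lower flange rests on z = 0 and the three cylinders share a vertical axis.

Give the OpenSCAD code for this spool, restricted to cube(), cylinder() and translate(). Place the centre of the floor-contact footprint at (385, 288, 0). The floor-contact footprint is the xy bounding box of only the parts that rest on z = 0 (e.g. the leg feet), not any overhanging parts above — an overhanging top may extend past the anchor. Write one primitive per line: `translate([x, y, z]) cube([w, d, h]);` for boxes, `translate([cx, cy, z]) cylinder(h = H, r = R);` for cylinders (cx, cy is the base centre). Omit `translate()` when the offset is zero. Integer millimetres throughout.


translate([385, 288, 0]) cylinder(h = 7, r = 97);
translate([385, 288, 7]) cylinder(h = 293, r = 48);
translate([385, 288, 300]) cylinder(h = 7, r = 97);


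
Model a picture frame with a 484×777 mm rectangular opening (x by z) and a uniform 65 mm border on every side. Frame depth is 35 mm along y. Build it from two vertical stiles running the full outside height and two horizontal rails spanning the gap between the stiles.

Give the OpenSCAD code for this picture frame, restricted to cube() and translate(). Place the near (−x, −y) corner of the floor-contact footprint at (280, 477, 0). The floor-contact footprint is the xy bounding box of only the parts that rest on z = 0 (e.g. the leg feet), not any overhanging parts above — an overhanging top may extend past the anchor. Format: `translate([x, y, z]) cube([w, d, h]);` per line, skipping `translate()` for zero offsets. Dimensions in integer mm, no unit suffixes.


translate([280, 477, 0]) cube([65, 35, 907]);
translate([829, 477, 0]) cube([65, 35, 907]);
translate([345, 477, 0]) cube([484, 35, 65]);
translate([345, 477, 842]) cube([484, 35, 65]);


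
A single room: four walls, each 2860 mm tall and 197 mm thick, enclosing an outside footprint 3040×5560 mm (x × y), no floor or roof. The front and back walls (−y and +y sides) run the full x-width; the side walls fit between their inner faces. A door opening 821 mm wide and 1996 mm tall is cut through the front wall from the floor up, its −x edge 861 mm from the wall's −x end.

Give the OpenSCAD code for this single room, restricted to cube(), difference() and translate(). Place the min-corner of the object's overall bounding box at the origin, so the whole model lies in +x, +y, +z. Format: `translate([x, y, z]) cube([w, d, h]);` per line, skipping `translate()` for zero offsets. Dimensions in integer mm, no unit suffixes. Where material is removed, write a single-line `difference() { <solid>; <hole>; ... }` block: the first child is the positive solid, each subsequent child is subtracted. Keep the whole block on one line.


difference() { cube([3040, 197, 2860]); translate([861, 0, 0]) cube([821, 197, 1996]); }
translate([0, 5363, 0]) cube([3040, 197, 2860]);
translate([0, 197, 0]) cube([197, 5166, 2860]);
translate([2843, 197, 0]) cube([197, 5166, 2860]);


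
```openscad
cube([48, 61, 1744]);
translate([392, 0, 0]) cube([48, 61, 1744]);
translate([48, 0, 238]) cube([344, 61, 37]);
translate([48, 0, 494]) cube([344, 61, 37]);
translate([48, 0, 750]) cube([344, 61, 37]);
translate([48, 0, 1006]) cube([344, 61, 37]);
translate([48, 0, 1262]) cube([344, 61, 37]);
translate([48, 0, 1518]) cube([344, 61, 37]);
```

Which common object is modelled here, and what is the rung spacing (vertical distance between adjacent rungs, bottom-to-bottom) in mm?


A ladder. The rung spacing is 256 mm.

Two tall 48×61 posts with 6 short bars between them — a ladder. Adjacent rungs sit at z = 238 and z = 494, so the spacing is 494 − 238 = 256 mm.


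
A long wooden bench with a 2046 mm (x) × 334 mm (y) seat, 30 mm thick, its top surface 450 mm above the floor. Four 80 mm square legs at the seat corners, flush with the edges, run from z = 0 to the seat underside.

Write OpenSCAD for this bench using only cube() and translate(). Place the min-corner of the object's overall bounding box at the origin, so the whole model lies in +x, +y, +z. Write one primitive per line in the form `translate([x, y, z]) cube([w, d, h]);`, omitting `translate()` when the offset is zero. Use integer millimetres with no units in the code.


translate([0, 0, 420]) cube([2046, 334, 30]);
cube([80, 80, 420]);
translate([0, 254, 0]) cube([80, 80, 420]);
translate([1966, 0, 0]) cube([80, 80, 420]);
translate([1966, 254, 0]) cube([80, 80, 420]);


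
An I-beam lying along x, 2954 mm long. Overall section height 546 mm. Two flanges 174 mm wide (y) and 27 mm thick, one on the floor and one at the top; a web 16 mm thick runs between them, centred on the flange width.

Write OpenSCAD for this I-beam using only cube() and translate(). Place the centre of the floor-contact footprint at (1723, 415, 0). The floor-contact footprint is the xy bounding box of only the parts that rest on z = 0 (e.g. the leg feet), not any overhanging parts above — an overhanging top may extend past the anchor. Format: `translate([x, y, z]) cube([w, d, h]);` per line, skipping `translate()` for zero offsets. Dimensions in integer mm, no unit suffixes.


translate([246, 328, 0]) cube([2954, 174, 27]);
translate([246, 407, 27]) cube([2954, 16, 492]);
translate([246, 328, 519]) cube([2954, 174, 27]);


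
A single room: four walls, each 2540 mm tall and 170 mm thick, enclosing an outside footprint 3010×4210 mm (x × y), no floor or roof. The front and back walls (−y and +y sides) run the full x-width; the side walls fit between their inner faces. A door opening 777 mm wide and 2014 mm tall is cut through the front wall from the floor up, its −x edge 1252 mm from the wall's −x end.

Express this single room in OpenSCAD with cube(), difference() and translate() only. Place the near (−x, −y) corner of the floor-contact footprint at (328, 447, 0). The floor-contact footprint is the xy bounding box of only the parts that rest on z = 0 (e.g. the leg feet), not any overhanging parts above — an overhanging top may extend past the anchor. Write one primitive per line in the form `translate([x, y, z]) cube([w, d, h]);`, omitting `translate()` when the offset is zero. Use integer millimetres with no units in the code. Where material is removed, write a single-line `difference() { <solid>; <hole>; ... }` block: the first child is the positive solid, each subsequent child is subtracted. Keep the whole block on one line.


difference() { translate([328, 447, 0]) cube([3010, 170, 2540]); translate([1580, 447, 0]) cube([777, 170, 2014]); }
translate([328, 4487, 0]) cube([3010, 170, 2540]);
translate([328, 617, 0]) cube([170, 3870, 2540]);
translate([3168, 617, 0]) cube([170, 3870, 2540]);


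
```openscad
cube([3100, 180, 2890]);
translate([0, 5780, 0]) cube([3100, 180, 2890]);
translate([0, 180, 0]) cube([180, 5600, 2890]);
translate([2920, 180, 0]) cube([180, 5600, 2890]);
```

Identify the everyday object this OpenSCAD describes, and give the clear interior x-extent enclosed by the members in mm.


A house (or room) frame. The interior width is 2740 mm.

Four 2890 mm walls enclosing a rectangle with no floor or roof — a room or house frame. Outside width is 3100 mm and wall thickness is 180 mm, so the interior width is 3100 − 2 × 180 = 2740 mm.


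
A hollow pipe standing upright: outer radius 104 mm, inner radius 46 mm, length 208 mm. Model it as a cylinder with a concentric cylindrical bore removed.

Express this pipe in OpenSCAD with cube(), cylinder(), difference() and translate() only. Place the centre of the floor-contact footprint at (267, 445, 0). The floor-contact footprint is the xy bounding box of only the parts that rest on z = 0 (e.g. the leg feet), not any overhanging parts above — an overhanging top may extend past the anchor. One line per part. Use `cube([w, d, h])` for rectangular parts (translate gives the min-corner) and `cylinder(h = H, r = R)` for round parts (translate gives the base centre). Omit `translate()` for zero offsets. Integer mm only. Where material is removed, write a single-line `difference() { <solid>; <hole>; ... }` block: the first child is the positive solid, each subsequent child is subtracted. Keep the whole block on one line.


difference() { translate([267, 445, 0]) cylinder(h = 208, r = 104); translate([267, 445, 0]) cylinder(h = 208, r = 46); }


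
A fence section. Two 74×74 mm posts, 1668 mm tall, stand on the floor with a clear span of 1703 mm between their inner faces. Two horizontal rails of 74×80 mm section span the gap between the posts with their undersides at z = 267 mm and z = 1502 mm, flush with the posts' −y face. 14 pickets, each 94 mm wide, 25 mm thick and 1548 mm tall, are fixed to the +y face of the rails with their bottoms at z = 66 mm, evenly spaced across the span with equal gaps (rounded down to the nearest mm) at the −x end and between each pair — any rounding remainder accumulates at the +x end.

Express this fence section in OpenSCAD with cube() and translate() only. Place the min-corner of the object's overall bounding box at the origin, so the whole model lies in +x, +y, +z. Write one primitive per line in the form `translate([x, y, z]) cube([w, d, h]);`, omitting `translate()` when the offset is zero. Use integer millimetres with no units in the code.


cube([74, 74, 1668]);
translate([1777, 0, 0]) cube([74, 74, 1668]);
translate([74, 0, 267]) cube([1703, 74, 80]);
translate([74, 0, 1502]) cube([1703, 74, 80]);
translate([99, 74, 66]) cube([94, 25, 1548]);
translate([218, 74, 66]) cube([94, 25, 1548]);
translate([337, 74, 66]) cube([94, 25, 1548]);
translate([456, 74, 66]) cube([94, 25, 1548]);
translate([575, 74, 66]) cube([94, 25, 1548]);
translate([694, 74, 66]) cube([94, 25, 1548]);
translate([813, 74, 66]) cube([94, 25, 1548]);
translate([932, 74, 66]) cube([94, 25, 1548]);
translate([1051, 74, 66]) cube([94, 25, 1548]);
translate([1170, 74, 66]) cube([94, 25, 1548]);
translate([1289, 74, 66]) cube([94, 25, 1548]);
translate([1408, 74, 66]) cube([94, 25, 1548]);
translate([1527, 74, 66]) cube([94, 25, 1548]);
translate([1646, 74, 66]) cube([94, 25, 1548]);


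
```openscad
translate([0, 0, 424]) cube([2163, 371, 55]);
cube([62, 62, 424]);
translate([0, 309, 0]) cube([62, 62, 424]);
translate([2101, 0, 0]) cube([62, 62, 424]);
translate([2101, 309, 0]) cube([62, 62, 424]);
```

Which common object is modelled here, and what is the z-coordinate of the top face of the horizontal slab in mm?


A bench. The seat-top height is 479 mm.

A long slab on four corner posts — a bench. The slab sits at z = 424 with thickness 55, so the top is 424 + 55 = 479 mm.


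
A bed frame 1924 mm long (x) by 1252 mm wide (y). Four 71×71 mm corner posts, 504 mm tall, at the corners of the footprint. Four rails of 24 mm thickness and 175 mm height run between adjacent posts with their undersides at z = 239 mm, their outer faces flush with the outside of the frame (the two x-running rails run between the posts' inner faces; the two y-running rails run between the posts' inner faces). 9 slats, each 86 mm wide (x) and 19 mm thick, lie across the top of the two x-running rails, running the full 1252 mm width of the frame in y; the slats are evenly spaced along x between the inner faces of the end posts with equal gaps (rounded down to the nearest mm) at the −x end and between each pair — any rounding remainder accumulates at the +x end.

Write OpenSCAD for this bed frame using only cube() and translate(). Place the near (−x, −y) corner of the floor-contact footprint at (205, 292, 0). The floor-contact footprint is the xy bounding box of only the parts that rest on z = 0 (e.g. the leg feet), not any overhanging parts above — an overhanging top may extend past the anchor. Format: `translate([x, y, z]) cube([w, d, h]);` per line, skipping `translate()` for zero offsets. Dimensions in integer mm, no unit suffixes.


translate([205, 292, 0]) cube([71, 71, 504]);
translate([205, 1473, 0]) cube([71, 71, 504]);
translate([2058, 292, 0]) cube([71, 71, 504]);
translate([2058, 1473, 0]) cube([71, 71, 504]);
translate([276, 292, 239]) cube([1782, 24, 175]);
translate([276, 1520, 239]) cube([1782, 24, 175]);
translate([205, 363, 239]) cube([24, 1110, 175]);
translate([2105, 363, 239]) cube([24, 1110, 175]);
translate([376, 292, 414]) cube([86, 1252, 19]);
translate([562, 292, 414]) cube([86, 1252, 19]);
translate([748, 292, 414]) cube([86, 1252, 19]);
translate([934, 292, 414]) cube([86, 1252, 19]);
translate([1120, 292, 414]) cube([86, 1252, 19]);
translate([1306, 292, 414]) cube([86, 1252, 19]);
translate([1492, 292, 414]) cube([86, 1252, 19]);
translate([1678, 292, 414]) cube([86, 1252, 19]);
translate([1864, 292, 414]) cube([86, 1252, 19]);


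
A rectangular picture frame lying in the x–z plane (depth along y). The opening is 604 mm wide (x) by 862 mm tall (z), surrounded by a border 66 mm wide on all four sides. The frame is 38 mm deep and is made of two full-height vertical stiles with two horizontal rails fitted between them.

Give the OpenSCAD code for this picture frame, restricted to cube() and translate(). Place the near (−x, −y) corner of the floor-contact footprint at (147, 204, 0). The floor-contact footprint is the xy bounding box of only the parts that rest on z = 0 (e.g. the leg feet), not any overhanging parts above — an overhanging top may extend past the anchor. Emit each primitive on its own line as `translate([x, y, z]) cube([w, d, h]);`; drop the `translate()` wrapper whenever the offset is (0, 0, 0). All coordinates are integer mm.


translate([147, 204, 0]) cube([66, 38, 994]);
translate([817, 204, 0]) cube([66, 38, 994]);
translate([213, 204, 0]) cube([604, 38, 66]);
translate([213, 204, 928]) cube([604, 38, 66]);


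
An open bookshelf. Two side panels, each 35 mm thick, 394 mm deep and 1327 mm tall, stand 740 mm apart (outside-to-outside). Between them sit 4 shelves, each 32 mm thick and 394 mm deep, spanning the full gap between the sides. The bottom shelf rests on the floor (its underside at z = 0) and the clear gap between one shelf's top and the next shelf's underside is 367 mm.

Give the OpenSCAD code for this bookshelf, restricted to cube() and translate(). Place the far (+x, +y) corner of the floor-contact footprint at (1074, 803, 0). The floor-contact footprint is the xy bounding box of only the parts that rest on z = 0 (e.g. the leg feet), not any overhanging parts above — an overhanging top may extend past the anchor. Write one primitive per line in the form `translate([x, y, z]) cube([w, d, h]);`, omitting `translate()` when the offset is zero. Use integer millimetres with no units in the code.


translate([334, 409, 0]) cube([35, 394, 1327]);
translate([1039, 409, 0]) cube([35, 394, 1327]);
translate([369, 409, 0]) cube([670, 394, 32]);
translate([369, 409, 399]) cube([670, 394, 32]);
translate([369, 409, 798]) cube([670, 394, 32]);
translate([369, 409, 1197]) cube([670, 394, 32]);
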